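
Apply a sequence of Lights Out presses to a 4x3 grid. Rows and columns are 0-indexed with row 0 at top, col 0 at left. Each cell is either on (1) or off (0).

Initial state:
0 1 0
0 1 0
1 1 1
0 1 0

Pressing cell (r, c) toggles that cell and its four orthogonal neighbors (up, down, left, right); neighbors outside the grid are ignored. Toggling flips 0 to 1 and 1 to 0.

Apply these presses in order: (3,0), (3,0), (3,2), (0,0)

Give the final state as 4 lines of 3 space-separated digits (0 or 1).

Answer: 1 0 0
1 1 0
1 1 0
0 0 1

Derivation:
After press 1 at (3,0):
0 1 0
0 1 0
0 1 1
1 0 0

After press 2 at (3,0):
0 1 0
0 1 0
1 1 1
0 1 0

After press 3 at (3,2):
0 1 0
0 1 0
1 1 0
0 0 1

After press 4 at (0,0):
1 0 0
1 1 0
1 1 0
0 0 1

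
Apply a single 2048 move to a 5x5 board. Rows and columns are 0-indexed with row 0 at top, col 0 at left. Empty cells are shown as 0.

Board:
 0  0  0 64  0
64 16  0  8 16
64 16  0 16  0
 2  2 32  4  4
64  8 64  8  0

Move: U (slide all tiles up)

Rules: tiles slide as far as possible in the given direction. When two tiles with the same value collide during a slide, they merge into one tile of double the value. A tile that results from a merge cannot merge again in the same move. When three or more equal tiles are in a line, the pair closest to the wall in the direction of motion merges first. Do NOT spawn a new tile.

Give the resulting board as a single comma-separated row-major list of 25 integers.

Slide up:
col 0: [0, 64, 64, 2, 64] -> [128, 2, 64, 0, 0]
col 1: [0, 16, 16, 2, 8] -> [32, 2, 8, 0, 0]
col 2: [0, 0, 0, 32, 64] -> [32, 64, 0, 0, 0]
col 3: [64, 8, 16, 4, 8] -> [64, 8, 16, 4, 8]
col 4: [0, 16, 0, 4, 0] -> [16, 4, 0, 0, 0]

Answer: 128, 32, 32, 64, 16, 2, 2, 64, 8, 4, 64, 8, 0, 16, 0, 0, 0, 0, 4, 0, 0, 0, 0, 8, 0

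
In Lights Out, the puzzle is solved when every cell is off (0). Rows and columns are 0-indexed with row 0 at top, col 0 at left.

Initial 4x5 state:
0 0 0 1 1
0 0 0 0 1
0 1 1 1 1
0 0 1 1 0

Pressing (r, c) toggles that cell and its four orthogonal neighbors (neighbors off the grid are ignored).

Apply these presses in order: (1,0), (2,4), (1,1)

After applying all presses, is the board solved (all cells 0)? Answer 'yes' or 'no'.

Answer: no

Derivation:
After press 1 at (1,0):
1 0 0 1 1
1 1 0 0 1
1 1 1 1 1
0 0 1 1 0

After press 2 at (2,4):
1 0 0 1 1
1 1 0 0 0
1 1 1 0 0
0 0 1 1 1

After press 3 at (1,1):
1 1 0 1 1
0 0 1 0 0
1 0 1 0 0
0 0 1 1 1

Lights still on: 10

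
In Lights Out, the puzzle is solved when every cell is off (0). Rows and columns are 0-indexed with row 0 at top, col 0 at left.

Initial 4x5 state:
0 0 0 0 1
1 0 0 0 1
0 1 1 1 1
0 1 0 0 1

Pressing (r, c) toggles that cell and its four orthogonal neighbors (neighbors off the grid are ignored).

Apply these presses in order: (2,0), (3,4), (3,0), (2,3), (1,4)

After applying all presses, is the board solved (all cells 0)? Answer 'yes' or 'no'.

Answer: yes

Derivation:
After press 1 at (2,0):
0 0 0 0 1
0 0 0 0 1
1 0 1 1 1
1 1 0 0 1

After press 2 at (3,4):
0 0 0 0 1
0 0 0 0 1
1 0 1 1 0
1 1 0 1 0

After press 3 at (3,0):
0 0 0 0 1
0 0 0 0 1
0 0 1 1 0
0 0 0 1 0

After press 4 at (2,3):
0 0 0 0 1
0 0 0 1 1
0 0 0 0 1
0 0 0 0 0

After press 5 at (1,4):
0 0 0 0 0
0 0 0 0 0
0 0 0 0 0
0 0 0 0 0

Lights still on: 0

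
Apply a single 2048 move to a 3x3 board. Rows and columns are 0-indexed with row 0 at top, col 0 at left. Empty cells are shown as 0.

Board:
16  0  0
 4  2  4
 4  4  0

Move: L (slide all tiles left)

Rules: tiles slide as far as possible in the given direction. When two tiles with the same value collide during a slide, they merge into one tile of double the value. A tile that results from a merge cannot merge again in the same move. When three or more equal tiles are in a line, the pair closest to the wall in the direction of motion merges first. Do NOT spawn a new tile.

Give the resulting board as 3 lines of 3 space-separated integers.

Answer: 16  0  0
 4  2  4
 8  0  0

Derivation:
Slide left:
row 0: [16, 0, 0] -> [16, 0, 0]
row 1: [4, 2, 4] -> [4, 2, 4]
row 2: [4, 4, 0] -> [8, 0, 0]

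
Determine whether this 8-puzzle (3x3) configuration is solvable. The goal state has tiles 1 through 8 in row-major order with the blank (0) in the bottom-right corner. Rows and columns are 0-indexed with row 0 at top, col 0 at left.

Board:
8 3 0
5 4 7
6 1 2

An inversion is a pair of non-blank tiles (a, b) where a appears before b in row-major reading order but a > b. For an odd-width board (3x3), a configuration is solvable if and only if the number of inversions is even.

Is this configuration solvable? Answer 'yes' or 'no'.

Answer: no

Derivation:
Inversions (pairs i<j in row-major order where tile[i] > tile[j] > 0): 19
19 is odd, so the puzzle is not solvable.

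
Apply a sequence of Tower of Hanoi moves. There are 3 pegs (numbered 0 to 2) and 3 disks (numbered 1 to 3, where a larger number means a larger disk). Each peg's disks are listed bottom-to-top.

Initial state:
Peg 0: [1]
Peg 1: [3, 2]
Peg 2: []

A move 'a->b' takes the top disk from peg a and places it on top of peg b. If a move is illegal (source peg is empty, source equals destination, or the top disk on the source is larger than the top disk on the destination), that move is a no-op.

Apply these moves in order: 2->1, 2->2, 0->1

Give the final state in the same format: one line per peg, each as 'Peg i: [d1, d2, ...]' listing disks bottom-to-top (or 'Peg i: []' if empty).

After move 1 (2->1):
Peg 0: [1]
Peg 1: [3, 2]
Peg 2: []

After move 2 (2->2):
Peg 0: [1]
Peg 1: [3, 2]
Peg 2: []

After move 3 (0->1):
Peg 0: []
Peg 1: [3, 2, 1]
Peg 2: []

Answer: Peg 0: []
Peg 1: [3, 2, 1]
Peg 2: []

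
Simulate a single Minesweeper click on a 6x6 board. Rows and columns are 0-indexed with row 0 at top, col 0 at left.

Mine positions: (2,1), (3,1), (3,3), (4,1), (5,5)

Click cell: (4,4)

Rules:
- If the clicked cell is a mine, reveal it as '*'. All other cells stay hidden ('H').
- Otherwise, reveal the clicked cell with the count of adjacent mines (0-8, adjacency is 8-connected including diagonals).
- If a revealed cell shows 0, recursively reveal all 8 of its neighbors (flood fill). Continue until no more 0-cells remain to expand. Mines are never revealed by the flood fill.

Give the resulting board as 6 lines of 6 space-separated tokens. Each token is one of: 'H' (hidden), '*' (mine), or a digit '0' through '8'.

H H H H H H
H H H H H H
H H H H H H
H H H H H H
H H H H 2 H
H H H H H H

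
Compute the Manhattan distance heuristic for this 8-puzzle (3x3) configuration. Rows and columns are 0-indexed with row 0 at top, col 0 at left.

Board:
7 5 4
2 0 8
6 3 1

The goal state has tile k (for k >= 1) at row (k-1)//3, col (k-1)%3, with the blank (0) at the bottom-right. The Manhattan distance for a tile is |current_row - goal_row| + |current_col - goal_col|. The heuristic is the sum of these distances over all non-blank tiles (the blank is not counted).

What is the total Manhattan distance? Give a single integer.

Tile 7: (0,0)->(2,0) = 2
Tile 5: (0,1)->(1,1) = 1
Tile 4: (0,2)->(1,0) = 3
Tile 2: (1,0)->(0,1) = 2
Tile 8: (1,2)->(2,1) = 2
Tile 6: (2,0)->(1,2) = 3
Tile 3: (2,1)->(0,2) = 3
Tile 1: (2,2)->(0,0) = 4
Sum: 2 + 1 + 3 + 2 + 2 + 3 + 3 + 4 = 20

Answer: 20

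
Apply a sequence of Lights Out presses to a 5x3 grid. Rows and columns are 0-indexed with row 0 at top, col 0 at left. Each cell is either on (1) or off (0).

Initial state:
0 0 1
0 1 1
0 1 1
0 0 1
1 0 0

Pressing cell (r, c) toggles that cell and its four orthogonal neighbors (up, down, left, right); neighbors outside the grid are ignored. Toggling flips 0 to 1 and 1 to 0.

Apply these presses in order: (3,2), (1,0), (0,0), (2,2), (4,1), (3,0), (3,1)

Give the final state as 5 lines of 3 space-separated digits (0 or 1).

Answer: 0 1 1
0 0 0
0 1 1
0 0 0
1 0 0

Derivation:
After press 1 at (3,2):
0 0 1
0 1 1
0 1 0
0 1 0
1 0 1

After press 2 at (1,0):
1 0 1
1 0 1
1 1 0
0 1 0
1 0 1

After press 3 at (0,0):
0 1 1
0 0 1
1 1 0
0 1 0
1 0 1

After press 4 at (2,2):
0 1 1
0 0 0
1 0 1
0 1 1
1 0 1

After press 5 at (4,1):
0 1 1
0 0 0
1 0 1
0 0 1
0 1 0

After press 6 at (3,0):
0 1 1
0 0 0
0 0 1
1 1 1
1 1 0

After press 7 at (3,1):
0 1 1
0 0 0
0 1 1
0 0 0
1 0 0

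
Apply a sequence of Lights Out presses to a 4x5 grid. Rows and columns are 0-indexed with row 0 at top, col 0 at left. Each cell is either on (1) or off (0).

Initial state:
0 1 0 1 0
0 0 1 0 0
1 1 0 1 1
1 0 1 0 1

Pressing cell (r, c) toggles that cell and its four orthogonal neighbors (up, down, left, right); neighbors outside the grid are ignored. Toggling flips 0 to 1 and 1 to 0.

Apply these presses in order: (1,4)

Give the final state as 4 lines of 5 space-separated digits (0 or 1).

Answer: 0 1 0 1 1
0 0 1 1 1
1 1 0 1 0
1 0 1 0 1

Derivation:
After press 1 at (1,4):
0 1 0 1 1
0 0 1 1 1
1 1 0 1 0
1 0 1 0 1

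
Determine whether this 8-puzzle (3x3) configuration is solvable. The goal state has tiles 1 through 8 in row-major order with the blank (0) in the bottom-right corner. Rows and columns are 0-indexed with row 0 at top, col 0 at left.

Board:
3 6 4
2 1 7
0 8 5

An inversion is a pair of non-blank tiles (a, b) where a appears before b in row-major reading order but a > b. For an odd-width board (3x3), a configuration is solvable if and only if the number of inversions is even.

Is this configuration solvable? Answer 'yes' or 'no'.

Answer: no

Derivation:
Inversions (pairs i<j in row-major order where tile[i] > tile[j] > 0): 11
11 is odd, so the puzzle is not solvable.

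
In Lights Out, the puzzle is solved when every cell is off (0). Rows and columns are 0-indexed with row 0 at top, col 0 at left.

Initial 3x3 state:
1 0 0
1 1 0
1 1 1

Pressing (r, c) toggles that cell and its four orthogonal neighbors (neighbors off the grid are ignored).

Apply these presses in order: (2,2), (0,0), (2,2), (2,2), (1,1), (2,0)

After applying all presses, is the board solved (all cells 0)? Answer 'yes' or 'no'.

After press 1 at (2,2):
1 0 0
1 1 1
1 0 0

After press 2 at (0,0):
0 1 0
0 1 1
1 0 0

After press 3 at (2,2):
0 1 0
0 1 0
1 1 1

After press 4 at (2,2):
0 1 0
0 1 1
1 0 0

After press 5 at (1,1):
0 0 0
1 0 0
1 1 0

After press 6 at (2,0):
0 0 0
0 0 0
0 0 0

Lights still on: 0

Answer: yes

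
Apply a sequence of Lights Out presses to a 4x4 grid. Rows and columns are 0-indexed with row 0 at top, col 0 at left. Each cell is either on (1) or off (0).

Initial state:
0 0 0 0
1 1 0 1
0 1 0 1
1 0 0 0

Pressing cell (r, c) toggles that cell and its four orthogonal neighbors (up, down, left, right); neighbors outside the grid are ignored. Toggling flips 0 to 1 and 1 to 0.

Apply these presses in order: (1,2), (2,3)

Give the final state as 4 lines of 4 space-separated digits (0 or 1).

After press 1 at (1,2):
0 0 1 0
1 0 1 0
0 1 1 1
1 0 0 0

After press 2 at (2,3):
0 0 1 0
1 0 1 1
0 1 0 0
1 0 0 1

Answer: 0 0 1 0
1 0 1 1
0 1 0 0
1 0 0 1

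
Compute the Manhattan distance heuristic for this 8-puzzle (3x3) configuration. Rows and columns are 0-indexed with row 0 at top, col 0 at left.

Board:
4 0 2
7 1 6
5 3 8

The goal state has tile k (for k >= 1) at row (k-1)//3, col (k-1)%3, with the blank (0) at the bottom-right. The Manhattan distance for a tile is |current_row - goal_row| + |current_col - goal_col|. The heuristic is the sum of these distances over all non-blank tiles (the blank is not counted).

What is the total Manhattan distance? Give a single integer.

Tile 4: at (0,0), goal (1,0), distance |0-1|+|0-0| = 1
Tile 2: at (0,2), goal (0,1), distance |0-0|+|2-1| = 1
Tile 7: at (1,0), goal (2,0), distance |1-2|+|0-0| = 1
Tile 1: at (1,1), goal (0,0), distance |1-0|+|1-0| = 2
Tile 6: at (1,2), goal (1,2), distance |1-1|+|2-2| = 0
Tile 5: at (2,0), goal (1,1), distance |2-1|+|0-1| = 2
Tile 3: at (2,1), goal (0,2), distance |2-0|+|1-2| = 3
Tile 8: at (2,2), goal (2,1), distance |2-2|+|2-1| = 1
Sum: 1 + 1 + 1 + 2 + 0 + 2 + 3 + 1 = 11

Answer: 11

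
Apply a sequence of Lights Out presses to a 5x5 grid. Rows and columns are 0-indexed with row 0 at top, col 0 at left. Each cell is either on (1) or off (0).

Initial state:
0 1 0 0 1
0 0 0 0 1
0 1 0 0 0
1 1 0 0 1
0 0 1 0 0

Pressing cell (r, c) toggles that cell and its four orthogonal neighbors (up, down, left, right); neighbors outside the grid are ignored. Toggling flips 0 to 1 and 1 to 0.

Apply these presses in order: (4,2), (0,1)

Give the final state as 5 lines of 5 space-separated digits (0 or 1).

After press 1 at (4,2):
0 1 0 0 1
0 0 0 0 1
0 1 0 0 0
1 1 1 0 1
0 1 0 1 0

After press 2 at (0,1):
1 0 1 0 1
0 1 0 0 1
0 1 0 0 0
1 1 1 0 1
0 1 0 1 0

Answer: 1 0 1 0 1
0 1 0 0 1
0 1 0 0 0
1 1 1 0 1
0 1 0 1 0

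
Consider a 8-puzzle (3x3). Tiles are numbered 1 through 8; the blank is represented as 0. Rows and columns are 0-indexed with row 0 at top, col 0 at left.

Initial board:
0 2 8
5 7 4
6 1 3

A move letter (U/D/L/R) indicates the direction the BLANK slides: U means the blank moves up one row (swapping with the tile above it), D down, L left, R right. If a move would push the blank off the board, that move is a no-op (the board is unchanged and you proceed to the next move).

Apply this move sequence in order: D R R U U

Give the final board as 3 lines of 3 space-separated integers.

Answer: 5 2 0
7 4 8
6 1 3

Derivation:
After move 1 (D):
5 2 8
0 7 4
6 1 3

After move 2 (R):
5 2 8
7 0 4
6 1 3

After move 3 (R):
5 2 8
7 4 0
6 1 3

After move 4 (U):
5 2 0
7 4 8
6 1 3

After move 5 (U):
5 2 0
7 4 8
6 1 3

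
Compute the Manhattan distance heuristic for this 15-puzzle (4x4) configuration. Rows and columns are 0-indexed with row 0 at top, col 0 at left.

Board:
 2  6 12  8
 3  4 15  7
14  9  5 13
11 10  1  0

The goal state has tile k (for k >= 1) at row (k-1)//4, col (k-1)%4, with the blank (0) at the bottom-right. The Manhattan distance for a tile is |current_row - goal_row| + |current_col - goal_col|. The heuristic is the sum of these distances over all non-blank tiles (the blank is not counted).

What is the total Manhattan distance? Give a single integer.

Tile 2: at (0,0), goal (0,1), distance |0-0|+|0-1| = 1
Tile 6: at (0,1), goal (1,1), distance |0-1|+|1-1| = 1
Tile 12: at (0,2), goal (2,3), distance |0-2|+|2-3| = 3
Tile 8: at (0,3), goal (1,3), distance |0-1|+|3-3| = 1
Tile 3: at (1,0), goal (0,2), distance |1-0|+|0-2| = 3
Tile 4: at (1,1), goal (0,3), distance |1-0|+|1-3| = 3
Tile 15: at (1,2), goal (3,2), distance |1-3|+|2-2| = 2
Tile 7: at (1,3), goal (1,2), distance |1-1|+|3-2| = 1
Tile 14: at (2,0), goal (3,1), distance |2-3|+|0-1| = 2
Tile 9: at (2,1), goal (2,0), distance |2-2|+|1-0| = 1
Tile 5: at (2,2), goal (1,0), distance |2-1|+|2-0| = 3
Tile 13: at (2,3), goal (3,0), distance |2-3|+|3-0| = 4
Tile 11: at (3,0), goal (2,2), distance |3-2|+|0-2| = 3
Tile 10: at (3,1), goal (2,1), distance |3-2|+|1-1| = 1
Tile 1: at (3,2), goal (0,0), distance |3-0|+|2-0| = 5
Sum: 1 + 1 + 3 + 1 + 3 + 3 + 2 + 1 + 2 + 1 + 3 + 4 + 3 + 1 + 5 = 34

Answer: 34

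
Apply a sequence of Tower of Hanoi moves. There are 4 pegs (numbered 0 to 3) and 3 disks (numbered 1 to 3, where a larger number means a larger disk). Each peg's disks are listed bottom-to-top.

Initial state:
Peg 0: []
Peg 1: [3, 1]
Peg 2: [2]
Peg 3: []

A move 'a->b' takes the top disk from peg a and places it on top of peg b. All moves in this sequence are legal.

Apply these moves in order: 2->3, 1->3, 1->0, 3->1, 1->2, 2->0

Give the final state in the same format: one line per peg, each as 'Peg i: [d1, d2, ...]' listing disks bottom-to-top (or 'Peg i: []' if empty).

Answer: Peg 0: [3, 1]
Peg 1: []
Peg 2: []
Peg 3: [2]

Derivation:
After move 1 (2->3):
Peg 0: []
Peg 1: [3, 1]
Peg 2: []
Peg 3: [2]

After move 2 (1->3):
Peg 0: []
Peg 1: [3]
Peg 2: []
Peg 3: [2, 1]

After move 3 (1->0):
Peg 0: [3]
Peg 1: []
Peg 2: []
Peg 3: [2, 1]

After move 4 (3->1):
Peg 0: [3]
Peg 1: [1]
Peg 2: []
Peg 3: [2]

After move 5 (1->2):
Peg 0: [3]
Peg 1: []
Peg 2: [1]
Peg 3: [2]

After move 6 (2->0):
Peg 0: [3, 1]
Peg 1: []
Peg 2: []
Peg 3: [2]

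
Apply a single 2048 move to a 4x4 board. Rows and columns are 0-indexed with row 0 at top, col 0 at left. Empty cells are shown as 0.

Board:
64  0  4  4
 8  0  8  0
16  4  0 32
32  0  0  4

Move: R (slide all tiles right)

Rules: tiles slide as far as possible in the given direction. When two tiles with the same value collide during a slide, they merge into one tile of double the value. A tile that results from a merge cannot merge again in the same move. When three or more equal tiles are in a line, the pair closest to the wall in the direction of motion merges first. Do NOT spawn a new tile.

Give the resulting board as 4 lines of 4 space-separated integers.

Slide right:
row 0: [64, 0, 4, 4] -> [0, 0, 64, 8]
row 1: [8, 0, 8, 0] -> [0, 0, 0, 16]
row 2: [16, 4, 0, 32] -> [0, 16, 4, 32]
row 3: [32, 0, 0, 4] -> [0, 0, 32, 4]

Answer:  0  0 64  8
 0  0  0 16
 0 16  4 32
 0  0 32  4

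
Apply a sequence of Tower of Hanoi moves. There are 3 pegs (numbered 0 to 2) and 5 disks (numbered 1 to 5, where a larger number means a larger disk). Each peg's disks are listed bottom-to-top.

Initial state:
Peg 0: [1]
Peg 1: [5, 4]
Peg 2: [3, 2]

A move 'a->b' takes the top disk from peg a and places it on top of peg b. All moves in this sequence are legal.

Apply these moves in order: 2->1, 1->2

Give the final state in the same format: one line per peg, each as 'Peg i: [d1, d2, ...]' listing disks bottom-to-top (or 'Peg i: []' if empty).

Answer: Peg 0: [1]
Peg 1: [5, 4]
Peg 2: [3, 2]

Derivation:
After move 1 (2->1):
Peg 0: [1]
Peg 1: [5, 4, 2]
Peg 2: [3]

After move 2 (1->2):
Peg 0: [1]
Peg 1: [5, 4]
Peg 2: [3, 2]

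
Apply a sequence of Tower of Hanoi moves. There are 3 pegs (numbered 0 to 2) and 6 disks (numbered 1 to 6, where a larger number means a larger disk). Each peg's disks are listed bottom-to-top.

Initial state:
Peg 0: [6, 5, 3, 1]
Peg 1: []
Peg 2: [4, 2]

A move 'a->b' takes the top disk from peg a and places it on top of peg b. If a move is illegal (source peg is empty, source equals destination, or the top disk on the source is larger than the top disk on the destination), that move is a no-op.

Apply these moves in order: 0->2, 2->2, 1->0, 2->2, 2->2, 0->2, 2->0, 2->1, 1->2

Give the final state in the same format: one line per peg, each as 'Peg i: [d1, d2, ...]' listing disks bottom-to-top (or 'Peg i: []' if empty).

Answer: Peg 0: [6, 5, 3, 1]
Peg 1: []
Peg 2: [4, 2]

Derivation:
After move 1 (0->2):
Peg 0: [6, 5, 3]
Peg 1: []
Peg 2: [4, 2, 1]

After move 2 (2->2):
Peg 0: [6, 5, 3]
Peg 1: []
Peg 2: [4, 2, 1]

After move 3 (1->0):
Peg 0: [6, 5, 3]
Peg 1: []
Peg 2: [4, 2, 1]

After move 4 (2->2):
Peg 0: [6, 5, 3]
Peg 1: []
Peg 2: [4, 2, 1]

After move 5 (2->2):
Peg 0: [6, 5, 3]
Peg 1: []
Peg 2: [4, 2, 1]

After move 6 (0->2):
Peg 0: [6, 5, 3]
Peg 1: []
Peg 2: [4, 2, 1]

After move 7 (2->0):
Peg 0: [6, 5, 3, 1]
Peg 1: []
Peg 2: [4, 2]

After move 8 (2->1):
Peg 0: [6, 5, 3, 1]
Peg 1: [2]
Peg 2: [4]

After move 9 (1->2):
Peg 0: [6, 5, 3, 1]
Peg 1: []
Peg 2: [4, 2]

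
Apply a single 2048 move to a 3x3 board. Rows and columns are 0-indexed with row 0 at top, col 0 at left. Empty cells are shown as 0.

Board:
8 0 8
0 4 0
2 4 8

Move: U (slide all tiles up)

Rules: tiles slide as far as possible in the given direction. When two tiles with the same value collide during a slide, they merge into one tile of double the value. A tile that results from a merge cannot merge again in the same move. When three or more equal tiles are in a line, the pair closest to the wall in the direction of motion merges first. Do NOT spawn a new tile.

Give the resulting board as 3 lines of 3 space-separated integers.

Slide up:
col 0: [8, 0, 2] -> [8, 2, 0]
col 1: [0, 4, 4] -> [8, 0, 0]
col 2: [8, 0, 8] -> [16, 0, 0]

Answer:  8  8 16
 2  0  0
 0  0  0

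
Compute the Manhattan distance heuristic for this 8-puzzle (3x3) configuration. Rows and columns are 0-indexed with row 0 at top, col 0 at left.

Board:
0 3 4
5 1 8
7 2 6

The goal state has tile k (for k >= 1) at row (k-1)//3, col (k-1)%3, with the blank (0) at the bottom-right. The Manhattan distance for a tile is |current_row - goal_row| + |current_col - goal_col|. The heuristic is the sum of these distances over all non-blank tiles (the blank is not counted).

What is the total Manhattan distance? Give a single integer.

Tile 3: at (0,1), goal (0,2), distance |0-0|+|1-2| = 1
Tile 4: at (0,2), goal (1,0), distance |0-1|+|2-0| = 3
Tile 5: at (1,0), goal (1,1), distance |1-1|+|0-1| = 1
Tile 1: at (1,1), goal (0,0), distance |1-0|+|1-0| = 2
Tile 8: at (1,2), goal (2,1), distance |1-2|+|2-1| = 2
Tile 7: at (2,0), goal (2,0), distance |2-2|+|0-0| = 0
Tile 2: at (2,1), goal (0,1), distance |2-0|+|1-1| = 2
Tile 6: at (2,2), goal (1,2), distance |2-1|+|2-2| = 1
Sum: 1 + 3 + 1 + 2 + 2 + 0 + 2 + 1 = 12

Answer: 12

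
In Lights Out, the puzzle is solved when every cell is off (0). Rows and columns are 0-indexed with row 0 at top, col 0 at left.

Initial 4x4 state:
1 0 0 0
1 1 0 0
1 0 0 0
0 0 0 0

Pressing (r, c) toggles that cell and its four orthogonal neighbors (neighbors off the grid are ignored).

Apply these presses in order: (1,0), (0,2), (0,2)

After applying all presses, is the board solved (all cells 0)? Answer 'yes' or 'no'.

Answer: yes

Derivation:
After press 1 at (1,0):
0 0 0 0
0 0 0 0
0 0 0 0
0 0 0 0

After press 2 at (0,2):
0 1 1 1
0 0 1 0
0 0 0 0
0 0 0 0

After press 3 at (0,2):
0 0 0 0
0 0 0 0
0 0 0 0
0 0 0 0

Lights still on: 0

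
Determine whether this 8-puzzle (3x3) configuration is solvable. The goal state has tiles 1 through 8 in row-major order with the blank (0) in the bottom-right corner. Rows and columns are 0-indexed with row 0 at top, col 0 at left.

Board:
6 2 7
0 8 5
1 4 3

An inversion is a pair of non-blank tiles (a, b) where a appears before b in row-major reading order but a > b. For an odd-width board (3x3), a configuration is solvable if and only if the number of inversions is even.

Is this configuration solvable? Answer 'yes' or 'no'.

Answer: yes

Derivation:
Inversions (pairs i<j in row-major order where tile[i] > tile[j] > 0): 18
18 is even, so the puzzle is solvable.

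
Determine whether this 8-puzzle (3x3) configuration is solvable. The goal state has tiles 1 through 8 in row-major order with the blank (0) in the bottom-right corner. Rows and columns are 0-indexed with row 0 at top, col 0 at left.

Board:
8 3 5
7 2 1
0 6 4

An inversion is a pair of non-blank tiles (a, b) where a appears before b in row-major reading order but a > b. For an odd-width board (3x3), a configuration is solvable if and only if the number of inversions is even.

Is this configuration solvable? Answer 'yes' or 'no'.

Inversions (pairs i<j in row-major order where tile[i] > tile[j] > 0): 18
18 is even, so the puzzle is solvable.

Answer: yes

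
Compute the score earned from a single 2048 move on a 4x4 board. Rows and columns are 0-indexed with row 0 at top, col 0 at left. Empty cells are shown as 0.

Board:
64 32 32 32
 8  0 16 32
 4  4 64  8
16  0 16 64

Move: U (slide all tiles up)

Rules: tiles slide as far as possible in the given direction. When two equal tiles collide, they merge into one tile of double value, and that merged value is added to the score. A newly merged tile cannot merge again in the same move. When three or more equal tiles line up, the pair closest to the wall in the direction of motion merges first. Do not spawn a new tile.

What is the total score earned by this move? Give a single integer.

Slide up:
col 0: [64, 8, 4, 16] -> [64, 8, 4, 16]  score +0 (running 0)
col 1: [32, 0, 4, 0] -> [32, 4, 0, 0]  score +0 (running 0)
col 2: [32, 16, 64, 16] -> [32, 16, 64, 16]  score +0 (running 0)
col 3: [32, 32, 8, 64] -> [64, 8, 64, 0]  score +64 (running 64)
Board after move:
64 32 32 64
 8  4 16  8
 4  0 64 64
16  0 16  0

Answer: 64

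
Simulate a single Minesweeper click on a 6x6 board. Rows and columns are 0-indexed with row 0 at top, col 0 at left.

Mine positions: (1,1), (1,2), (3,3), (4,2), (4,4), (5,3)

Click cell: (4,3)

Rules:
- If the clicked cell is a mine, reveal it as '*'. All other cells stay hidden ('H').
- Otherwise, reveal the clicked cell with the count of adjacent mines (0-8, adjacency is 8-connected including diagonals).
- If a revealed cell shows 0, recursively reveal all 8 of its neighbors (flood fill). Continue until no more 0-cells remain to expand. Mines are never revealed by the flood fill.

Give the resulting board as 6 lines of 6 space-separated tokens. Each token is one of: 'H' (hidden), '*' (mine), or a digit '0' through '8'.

H H H H H H
H H H H H H
H H H H H H
H H H H H H
H H H 4 H H
H H H H H H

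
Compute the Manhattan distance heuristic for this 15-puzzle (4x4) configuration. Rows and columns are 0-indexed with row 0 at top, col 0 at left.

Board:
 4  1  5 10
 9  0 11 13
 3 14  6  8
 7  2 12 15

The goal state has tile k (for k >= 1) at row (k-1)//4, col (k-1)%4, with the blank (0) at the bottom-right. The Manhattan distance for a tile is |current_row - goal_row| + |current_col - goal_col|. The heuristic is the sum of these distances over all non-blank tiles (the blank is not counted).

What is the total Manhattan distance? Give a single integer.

Tile 4: at (0,0), goal (0,3), distance |0-0|+|0-3| = 3
Tile 1: at (0,1), goal (0,0), distance |0-0|+|1-0| = 1
Tile 5: at (0,2), goal (1,0), distance |0-1|+|2-0| = 3
Tile 10: at (0,3), goal (2,1), distance |0-2|+|3-1| = 4
Tile 9: at (1,0), goal (2,0), distance |1-2|+|0-0| = 1
Tile 11: at (1,2), goal (2,2), distance |1-2|+|2-2| = 1
Tile 13: at (1,3), goal (3,0), distance |1-3|+|3-0| = 5
Tile 3: at (2,0), goal (0,2), distance |2-0|+|0-2| = 4
Tile 14: at (2,1), goal (3,1), distance |2-3|+|1-1| = 1
Tile 6: at (2,2), goal (1,1), distance |2-1|+|2-1| = 2
Tile 8: at (2,3), goal (1,3), distance |2-1|+|3-3| = 1
Tile 7: at (3,0), goal (1,2), distance |3-1|+|0-2| = 4
Tile 2: at (3,1), goal (0,1), distance |3-0|+|1-1| = 3
Tile 12: at (3,2), goal (2,3), distance |3-2|+|2-3| = 2
Tile 15: at (3,3), goal (3,2), distance |3-3|+|3-2| = 1
Sum: 3 + 1 + 3 + 4 + 1 + 1 + 5 + 4 + 1 + 2 + 1 + 4 + 3 + 2 + 1 = 36

Answer: 36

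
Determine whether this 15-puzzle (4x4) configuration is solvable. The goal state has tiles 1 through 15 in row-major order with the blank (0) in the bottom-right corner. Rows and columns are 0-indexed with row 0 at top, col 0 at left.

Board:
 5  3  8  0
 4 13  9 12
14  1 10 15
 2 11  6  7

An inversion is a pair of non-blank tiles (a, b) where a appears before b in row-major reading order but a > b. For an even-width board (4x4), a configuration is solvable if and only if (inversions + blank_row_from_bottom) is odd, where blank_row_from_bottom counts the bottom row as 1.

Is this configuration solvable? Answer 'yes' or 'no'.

Inversions: 46
Blank is in row 0 (0-indexed from top), which is row 4 counting from the bottom (bottom = 1).
46 + 4 = 50, which is even, so the puzzle is not solvable.

Answer: no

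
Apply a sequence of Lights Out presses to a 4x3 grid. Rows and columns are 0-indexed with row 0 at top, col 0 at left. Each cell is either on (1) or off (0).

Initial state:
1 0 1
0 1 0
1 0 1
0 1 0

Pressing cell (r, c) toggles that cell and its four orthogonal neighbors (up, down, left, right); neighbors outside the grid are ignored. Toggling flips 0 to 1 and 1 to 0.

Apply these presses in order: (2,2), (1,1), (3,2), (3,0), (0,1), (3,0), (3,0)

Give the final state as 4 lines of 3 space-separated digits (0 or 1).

Answer: 0 0 0
1 1 0
0 0 1
1 1 0

Derivation:
After press 1 at (2,2):
1 0 1
0 1 1
1 1 0
0 1 1

After press 2 at (1,1):
1 1 1
1 0 0
1 0 0
0 1 1

After press 3 at (3,2):
1 1 1
1 0 0
1 0 1
0 0 0

After press 4 at (3,0):
1 1 1
1 0 0
0 0 1
1 1 0

After press 5 at (0,1):
0 0 0
1 1 0
0 0 1
1 1 0

After press 6 at (3,0):
0 0 0
1 1 0
1 0 1
0 0 0

After press 7 at (3,0):
0 0 0
1 1 0
0 0 1
1 1 0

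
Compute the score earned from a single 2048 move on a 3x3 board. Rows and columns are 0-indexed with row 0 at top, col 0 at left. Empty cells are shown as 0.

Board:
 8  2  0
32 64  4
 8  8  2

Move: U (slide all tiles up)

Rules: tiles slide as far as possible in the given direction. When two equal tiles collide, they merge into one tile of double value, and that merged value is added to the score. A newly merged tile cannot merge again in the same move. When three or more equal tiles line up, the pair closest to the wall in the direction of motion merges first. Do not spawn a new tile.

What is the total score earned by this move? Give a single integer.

Answer: 0

Derivation:
Slide up:
col 0: [8, 32, 8] -> [8, 32, 8]  score +0 (running 0)
col 1: [2, 64, 8] -> [2, 64, 8]  score +0 (running 0)
col 2: [0, 4, 2] -> [4, 2, 0]  score +0 (running 0)
Board after move:
 8  2  4
32 64  2
 8  8  0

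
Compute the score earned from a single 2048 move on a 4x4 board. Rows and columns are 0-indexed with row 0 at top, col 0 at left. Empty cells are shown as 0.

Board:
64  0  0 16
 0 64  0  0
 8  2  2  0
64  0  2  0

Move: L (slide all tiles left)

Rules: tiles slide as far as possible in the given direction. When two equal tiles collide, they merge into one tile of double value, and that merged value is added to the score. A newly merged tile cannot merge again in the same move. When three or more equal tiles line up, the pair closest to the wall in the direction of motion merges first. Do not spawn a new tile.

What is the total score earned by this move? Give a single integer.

Slide left:
row 0: [64, 0, 0, 16] -> [64, 16, 0, 0]  score +0 (running 0)
row 1: [0, 64, 0, 0] -> [64, 0, 0, 0]  score +0 (running 0)
row 2: [8, 2, 2, 0] -> [8, 4, 0, 0]  score +4 (running 4)
row 3: [64, 0, 2, 0] -> [64, 2, 0, 0]  score +0 (running 4)
Board after move:
64 16  0  0
64  0  0  0
 8  4  0  0
64  2  0  0

Answer: 4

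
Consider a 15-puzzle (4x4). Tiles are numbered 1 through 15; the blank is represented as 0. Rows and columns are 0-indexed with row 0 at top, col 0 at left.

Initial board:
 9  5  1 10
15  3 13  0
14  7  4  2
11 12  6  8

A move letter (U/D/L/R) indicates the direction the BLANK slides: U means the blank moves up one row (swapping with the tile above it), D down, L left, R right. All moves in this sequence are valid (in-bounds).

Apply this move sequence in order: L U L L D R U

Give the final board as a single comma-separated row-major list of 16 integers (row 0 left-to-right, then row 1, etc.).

Answer: 15, 0, 5, 10, 3, 9, 1, 13, 14, 7, 4, 2, 11, 12, 6, 8

Derivation:
After move 1 (L):
 9  5  1 10
15  3  0 13
14  7  4  2
11 12  6  8

After move 2 (U):
 9  5  0 10
15  3  1 13
14  7  4  2
11 12  6  8

After move 3 (L):
 9  0  5 10
15  3  1 13
14  7  4  2
11 12  6  8

After move 4 (L):
 0  9  5 10
15  3  1 13
14  7  4  2
11 12  6  8

After move 5 (D):
15  9  5 10
 0  3  1 13
14  7  4  2
11 12  6  8

After move 6 (R):
15  9  5 10
 3  0  1 13
14  7  4  2
11 12  6  8

After move 7 (U):
15  0  5 10
 3  9  1 13
14  7  4  2
11 12  6  8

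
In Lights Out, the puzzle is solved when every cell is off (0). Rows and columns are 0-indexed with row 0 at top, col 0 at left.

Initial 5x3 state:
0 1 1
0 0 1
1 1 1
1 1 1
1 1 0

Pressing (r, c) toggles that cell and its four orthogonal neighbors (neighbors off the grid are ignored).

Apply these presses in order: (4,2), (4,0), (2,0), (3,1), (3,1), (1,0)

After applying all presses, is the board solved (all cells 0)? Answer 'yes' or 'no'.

Answer: no

Derivation:
After press 1 at (4,2):
0 1 1
0 0 1
1 1 1
1 1 0
1 0 1

After press 2 at (4,0):
0 1 1
0 0 1
1 1 1
0 1 0
0 1 1

After press 3 at (2,0):
0 1 1
1 0 1
0 0 1
1 1 0
0 1 1

After press 4 at (3,1):
0 1 1
1 0 1
0 1 1
0 0 1
0 0 1

After press 5 at (3,1):
0 1 1
1 0 1
0 0 1
1 1 0
0 1 1

After press 6 at (1,0):
1 1 1
0 1 1
1 0 1
1 1 0
0 1 1

Lights still on: 11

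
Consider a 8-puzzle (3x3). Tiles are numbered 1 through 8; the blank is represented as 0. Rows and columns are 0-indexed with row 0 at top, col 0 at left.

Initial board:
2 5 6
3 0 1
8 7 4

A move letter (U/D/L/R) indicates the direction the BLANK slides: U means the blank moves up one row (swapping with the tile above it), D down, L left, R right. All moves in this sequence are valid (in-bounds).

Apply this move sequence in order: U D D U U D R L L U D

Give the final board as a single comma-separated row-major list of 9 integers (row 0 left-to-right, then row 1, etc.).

After move 1 (U):
2 0 6
3 5 1
8 7 4

After move 2 (D):
2 5 6
3 0 1
8 7 4

After move 3 (D):
2 5 6
3 7 1
8 0 4

After move 4 (U):
2 5 6
3 0 1
8 7 4

After move 5 (U):
2 0 6
3 5 1
8 7 4

After move 6 (D):
2 5 6
3 0 1
8 7 4

After move 7 (R):
2 5 6
3 1 0
8 7 4

After move 8 (L):
2 5 6
3 0 1
8 7 4

After move 9 (L):
2 5 6
0 3 1
8 7 4

After move 10 (U):
0 5 6
2 3 1
8 7 4

After move 11 (D):
2 5 6
0 3 1
8 7 4

Answer: 2, 5, 6, 0, 3, 1, 8, 7, 4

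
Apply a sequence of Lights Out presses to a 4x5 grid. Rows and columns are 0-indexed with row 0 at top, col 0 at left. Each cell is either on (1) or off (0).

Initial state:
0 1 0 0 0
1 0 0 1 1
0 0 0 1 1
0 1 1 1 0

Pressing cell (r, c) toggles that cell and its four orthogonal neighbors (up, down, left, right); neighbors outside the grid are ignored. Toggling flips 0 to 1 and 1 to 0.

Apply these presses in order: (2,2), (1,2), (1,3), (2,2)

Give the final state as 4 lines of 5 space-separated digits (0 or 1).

After press 1 at (2,2):
0 1 0 0 0
1 0 1 1 1
0 1 1 0 1
0 1 0 1 0

After press 2 at (1,2):
0 1 1 0 0
1 1 0 0 1
0 1 0 0 1
0 1 0 1 0

After press 3 at (1,3):
0 1 1 1 0
1 1 1 1 0
0 1 0 1 1
0 1 0 1 0

After press 4 at (2,2):
0 1 1 1 0
1 1 0 1 0
0 0 1 0 1
0 1 1 1 0

Answer: 0 1 1 1 0
1 1 0 1 0
0 0 1 0 1
0 1 1 1 0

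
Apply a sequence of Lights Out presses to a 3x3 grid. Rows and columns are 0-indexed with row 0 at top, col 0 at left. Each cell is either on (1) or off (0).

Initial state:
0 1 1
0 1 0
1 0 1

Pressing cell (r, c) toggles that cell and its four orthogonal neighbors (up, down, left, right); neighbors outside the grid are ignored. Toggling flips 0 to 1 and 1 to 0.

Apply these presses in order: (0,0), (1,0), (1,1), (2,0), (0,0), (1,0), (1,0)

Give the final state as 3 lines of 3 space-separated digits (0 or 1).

Answer: 1 0 1
1 1 1
1 0 1

Derivation:
After press 1 at (0,0):
1 0 1
1 1 0
1 0 1

After press 2 at (1,0):
0 0 1
0 0 0
0 0 1

After press 3 at (1,1):
0 1 1
1 1 1
0 1 1

After press 4 at (2,0):
0 1 1
0 1 1
1 0 1

After press 5 at (0,0):
1 0 1
1 1 1
1 0 1

After press 6 at (1,0):
0 0 1
0 0 1
0 0 1

After press 7 at (1,0):
1 0 1
1 1 1
1 0 1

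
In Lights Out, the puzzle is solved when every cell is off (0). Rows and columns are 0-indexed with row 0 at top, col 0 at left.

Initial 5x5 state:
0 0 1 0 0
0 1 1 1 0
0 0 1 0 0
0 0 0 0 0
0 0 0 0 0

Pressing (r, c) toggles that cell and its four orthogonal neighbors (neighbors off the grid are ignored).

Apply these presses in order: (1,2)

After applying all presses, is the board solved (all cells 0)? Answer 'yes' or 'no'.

After press 1 at (1,2):
0 0 0 0 0
0 0 0 0 0
0 0 0 0 0
0 0 0 0 0
0 0 0 0 0

Lights still on: 0

Answer: yes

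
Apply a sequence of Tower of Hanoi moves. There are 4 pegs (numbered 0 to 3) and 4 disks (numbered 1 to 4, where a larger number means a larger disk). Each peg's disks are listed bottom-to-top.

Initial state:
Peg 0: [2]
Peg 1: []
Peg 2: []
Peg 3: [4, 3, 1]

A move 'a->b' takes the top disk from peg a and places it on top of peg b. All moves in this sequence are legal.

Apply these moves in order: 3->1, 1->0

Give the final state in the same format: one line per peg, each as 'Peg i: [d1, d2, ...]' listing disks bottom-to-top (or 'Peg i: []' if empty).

Answer: Peg 0: [2, 1]
Peg 1: []
Peg 2: []
Peg 3: [4, 3]

Derivation:
After move 1 (3->1):
Peg 0: [2]
Peg 1: [1]
Peg 2: []
Peg 3: [4, 3]

After move 2 (1->0):
Peg 0: [2, 1]
Peg 1: []
Peg 2: []
Peg 3: [4, 3]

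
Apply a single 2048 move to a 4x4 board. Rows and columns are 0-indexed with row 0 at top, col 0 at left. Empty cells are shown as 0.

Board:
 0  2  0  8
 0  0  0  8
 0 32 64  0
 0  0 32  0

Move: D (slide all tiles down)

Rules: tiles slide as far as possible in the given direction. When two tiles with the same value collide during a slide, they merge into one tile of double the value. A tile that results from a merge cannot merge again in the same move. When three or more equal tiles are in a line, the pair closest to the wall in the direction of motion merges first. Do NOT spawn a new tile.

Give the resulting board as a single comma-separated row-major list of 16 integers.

Answer: 0, 0, 0, 0, 0, 0, 0, 0, 0, 2, 64, 0, 0, 32, 32, 16

Derivation:
Slide down:
col 0: [0, 0, 0, 0] -> [0, 0, 0, 0]
col 1: [2, 0, 32, 0] -> [0, 0, 2, 32]
col 2: [0, 0, 64, 32] -> [0, 0, 64, 32]
col 3: [8, 8, 0, 0] -> [0, 0, 0, 16]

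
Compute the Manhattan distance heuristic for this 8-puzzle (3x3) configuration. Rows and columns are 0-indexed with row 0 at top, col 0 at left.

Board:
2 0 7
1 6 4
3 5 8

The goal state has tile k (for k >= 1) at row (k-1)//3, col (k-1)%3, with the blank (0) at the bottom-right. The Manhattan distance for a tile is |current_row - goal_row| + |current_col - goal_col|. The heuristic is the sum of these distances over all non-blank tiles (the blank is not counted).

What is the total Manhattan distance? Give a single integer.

Tile 2: (0,0)->(0,1) = 1
Tile 7: (0,2)->(2,0) = 4
Tile 1: (1,0)->(0,0) = 1
Tile 6: (1,1)->(1,2) = 1
Tile 4: (1,2)->(1,0) = 2
Tile 3: (2,0)->(0,2) = 4
Tile 5: (2,1)->(1,1) = 1
Tile 8: (2,2)->(2,1) = 1
Sum: 1 + 4 + 1 + 1 + 2 + 4 + 1 + 1 = 15

Answer: 15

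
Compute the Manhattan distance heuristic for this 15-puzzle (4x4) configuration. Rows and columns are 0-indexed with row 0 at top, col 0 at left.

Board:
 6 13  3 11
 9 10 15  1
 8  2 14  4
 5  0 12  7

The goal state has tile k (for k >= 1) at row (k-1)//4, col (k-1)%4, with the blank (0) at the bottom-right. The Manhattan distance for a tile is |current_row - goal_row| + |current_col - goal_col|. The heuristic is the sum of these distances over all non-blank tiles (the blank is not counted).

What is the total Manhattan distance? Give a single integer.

Tile 6: at (0,0), goal (1,1), distance |0-1|+|0-1| = 2
Tile 13: at (0,1), goal (3,0), distance |0-3|+|1-0| = 4
Tile 3: at (0,2), goal (0,2), distance |0-0|+|2-2| = 0
Tile 11: at (0,3), goal (2,2), distance |0-2|+|3-2| = 3
Tile 9: at (1,0), goal (2,0), distance |1-2|+|0-0| = 1
Tile 10: at (1,1), goal (2,1), distance |1-2|+|1-1| = 1
Tile 15: at (1,2), goal (3,2), distance |1-3|+|2-2| = 2
Tile 1: at (1,3), goal (0,0), distance |1-0|+|3-0| = 4
Tile 8: at (2,0), goal (1,3), distance |2-1|+|0-3| = 4
Tile 2: at (2,1), goal (0,1), distance |2-0|+|1-1| = 2
Tile 14: at (2,2), goal (3,1), distance |2-3|+|2-1| = 2
Tile 4: at (2,3), goal (0,3), distance |2-0|+|3-3| = 2
Tile 5: at (3,0), goal (1,0), distance |3-1|+|0-0| = 2
Tile 12: at (3,2), goal (2,3), distance |3-2|+|2-3| = 2
Tile 7: at (3,3), goal (1,2), distance |3-1|+|3-2| = 3
Sum: 2 + 4 + 0 + 3 + 1 + 1 + 2 + 4 + 4 + 2 + 2 + 2 + 2 + 2 + 3 = 34

Answer: 34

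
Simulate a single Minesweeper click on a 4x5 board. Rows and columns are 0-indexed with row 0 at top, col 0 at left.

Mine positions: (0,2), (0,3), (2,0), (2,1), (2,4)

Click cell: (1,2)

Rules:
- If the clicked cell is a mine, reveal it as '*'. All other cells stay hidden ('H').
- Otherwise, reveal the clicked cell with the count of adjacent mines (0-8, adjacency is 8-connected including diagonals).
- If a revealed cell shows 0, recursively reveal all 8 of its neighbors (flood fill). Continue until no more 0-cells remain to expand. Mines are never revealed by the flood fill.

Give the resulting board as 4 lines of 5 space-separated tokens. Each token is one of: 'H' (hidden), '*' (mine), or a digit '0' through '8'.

H H H H H
H H 3 H H
H H H H H
H H H H H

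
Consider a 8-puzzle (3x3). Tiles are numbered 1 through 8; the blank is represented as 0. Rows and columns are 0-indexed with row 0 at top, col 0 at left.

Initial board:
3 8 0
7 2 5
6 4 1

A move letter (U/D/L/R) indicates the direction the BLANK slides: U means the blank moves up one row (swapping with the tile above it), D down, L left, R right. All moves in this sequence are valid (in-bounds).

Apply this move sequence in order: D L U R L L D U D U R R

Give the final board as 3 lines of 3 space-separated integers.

Answer: 3 5 0
7 8 2
6 4 1

Derivation:
After move 1 (D):
3 8 5
7 2 0
6 4 1

After move 2 (L):
3 8 5
7 0 2
6 4 1

After move 3 (U):
3 0 5
7 8 2
6 4 1

After move 4 (R):
3 5 0
7 8 2
6 4 1

After move 5 (L):
3 0 5
7 8 2
6 4 1

After move 6 (L):
0 3 5
7 8 2
6 4 1

After move 7 (D):
7 3 5
0 8 2
6 4 1

After move 8 (U):
0 3 5
7 8 2
6 4 1

After move 9 (D):
7 3 5
0 8 2
6 4 1

After move 10 (U):
0 3 5
7 8 2
6 4 1

After move 11 (R):
3 0 5
7 8 2
6 4 1

After move 12 (R):
3 5 0
7 8 2
6 4 1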